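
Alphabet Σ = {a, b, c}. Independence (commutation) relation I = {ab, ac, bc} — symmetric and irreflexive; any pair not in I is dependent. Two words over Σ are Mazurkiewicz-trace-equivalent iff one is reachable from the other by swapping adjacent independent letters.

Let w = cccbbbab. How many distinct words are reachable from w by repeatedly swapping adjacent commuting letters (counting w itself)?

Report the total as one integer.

drop 0:c onto floor
drop 1:c onto {0:c}
drop 2:c onto {1:c}
drop 3:b onto floor
drop 4:b onto {3:b}
drop 5:b onto {4:b}
drop 6:a onto floor
drop 7:b onto {5:b}
ground layer = {0:c, 3:b, 6:a}
drop-orders for the pieces not yet dropped (sum over which currently-grounded one goes next):
  1 to go: {2} 1  {6} 1  {7} 1
  2 to go: {1,2} 1  {2,6} 2  {2,7} 2  {5,7} 1  {6,7} 2
  3 to go: {0,1,2} 1  {1,2,6} 3  {1,2,7} 3  {2,5,7} 3  {2,6,7} 6  {4,5,7} 1  {5,6,7} 3
  4 to go: {0,1,2,6} 4  {0,1,2,7} 4  {1,2,5,7} 6  {1,2,6,7} 12  {2,4,5,7} 4  {2,5,6,7} 12  {3,4,5,7} 1  {4,5,6,7} 4
  5 to go: {0,1,2,5,7} 10  {0,1,2,6,7} 20  {1,2,4,5,7} 10  {1,2,5,6,7} 30  {2,3,4,5,7} 5  {2,4,5,6,7} 20  {3,4,5,6,7} 5
  6 to go: {0,1,2,4,5,7} 20  {0,1,2,5,6,7} 60  {1,2,3,4,5,7} 15  {1,2,4,5,6,7} 60  {2,3,4,5,6,7} 30
  if 0:c drops first: 105 orders
  if 3:b drops first: 140 orders
  if 6:a drops first: 35 orders
heap linearizations: 280

280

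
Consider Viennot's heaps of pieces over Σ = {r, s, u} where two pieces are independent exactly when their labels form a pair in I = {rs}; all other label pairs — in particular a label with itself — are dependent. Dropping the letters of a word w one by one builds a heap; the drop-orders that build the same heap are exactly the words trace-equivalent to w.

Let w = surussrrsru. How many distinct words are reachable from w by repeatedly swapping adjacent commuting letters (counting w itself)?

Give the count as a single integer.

20

#0=s has no predecessor
#1=u depends on [0:s]
#2=r depends on [1:u]
#3=u depends on [2:r]
#4=s depends on [3:u]
#5=s depends on [4:s]
#6=r depends on [3:u]
#7=r depends on [6:r]
#8=s depends on [5:s]
#9=r depends on [7:r]
#10=u depends on [8:s, 9:r]
sources: [0:s]
N(rest) = Σ N(rest − s) over sources s of rest; N(one piece) = 1:
  size 1 → [10]=1
  size 2 → [8,10]=1  [9,10]=1
  size 3 → [5,8,10]=1  [7,9,10]=1  [8,9,10]=2
  size 4 → [4,5,8,10]=1  [5,8,9,10]=3  [6,7,9,10]=1  [7,8,9,10]=3
  size 5 → [4,5,8,9,10]=4  [5,7,8,9,10]=6  [6,7,8,9,10]=4
  size 6 → [4,5,7,8,9,10]=10  [5,6,7,8,9,10]=10
  size 7 → [4,5,6,7,8,9,10]=20
  size 8 → [3,4,5,6,7,8,9,10]=20
  size 9 → [2,3,4,5,6,7,8,9,10]=20
  first=0(s) contributes 20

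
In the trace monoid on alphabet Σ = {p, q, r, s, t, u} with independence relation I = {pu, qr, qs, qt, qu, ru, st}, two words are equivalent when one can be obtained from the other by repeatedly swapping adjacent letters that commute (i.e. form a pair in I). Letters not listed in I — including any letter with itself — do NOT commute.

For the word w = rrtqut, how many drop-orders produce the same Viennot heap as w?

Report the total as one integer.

6

drop 0:r onto floor
drop 1:r onto {0:r}
drop 2:t onto {1:r}
drop 3:q onto floor
drop 4:u onto {2:t}
drop 5:t onto {4:u}
ground layer = {0:r, 3:q}
drop-orders for the pieces not yet dropped (sum over which currently-grounded one goes next):
  1 to go: {3} 1  {5} 1
  2 to go: {3,5} 2  {4,5} 1
  3 to go: {2,4,5} 1  {3,4,5} 3
  4 to go: {1,2,4,5} 1  {2,3,4,5} 4
  if 0:r drops first: 5 orders
  if 3:q drops first: 1 orders
heap linearizations: 6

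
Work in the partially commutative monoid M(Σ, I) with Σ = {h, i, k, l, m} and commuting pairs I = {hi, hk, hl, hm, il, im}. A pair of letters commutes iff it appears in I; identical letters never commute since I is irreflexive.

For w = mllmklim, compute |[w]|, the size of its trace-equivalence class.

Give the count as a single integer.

0(m) covers ∅
1(l) covers 0:m
2(l) covers 1:l
3(m) covers 2:l
4(k) covers 3:m
5(l) covers 4:k
6(i) covers 4:k
7(m) covers 5:l
floor of heap: 0:m
completions by unplaced set U, small U first (add the entries for U minus each lowest piece of U):
  |U|=1: {6}:1  {7}:1
  |U|=2: {5,7}:1  {6,7}:2
  |U|=3: {5,6,7}:3
  |U|=4: {4,5,6,7}:3
  |U|=5: {3,4,5,6,7}:3
  |U|=6: {2,3,4,5,6,7}:3
  start at 0(m): 3

3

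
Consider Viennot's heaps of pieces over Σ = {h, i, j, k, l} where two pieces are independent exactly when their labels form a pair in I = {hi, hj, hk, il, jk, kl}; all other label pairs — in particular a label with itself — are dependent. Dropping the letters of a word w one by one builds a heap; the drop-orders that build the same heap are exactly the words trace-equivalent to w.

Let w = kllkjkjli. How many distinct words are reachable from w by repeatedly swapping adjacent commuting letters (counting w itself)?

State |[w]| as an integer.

91

piece 0:k — minimal
piece 1:l — minimal
piece 2:l rests on {1:l}
piece 3:k rests on {0:k}
piece 4:j rests on {2:l}
piece 5:k rests on {3:k}
piece 6:j rests on {4:j}
piece 7:l rests on {6:j}
piece 8:i rests on {5:k, 6:j}
minimal pieces: {0:k, 1:l}
ways to finish when only these pieces remain (= sum over removing one remaining piece with nothing left below it):
  1 left: {7}→1  {8}→1
  2 left: {5,8}→1  {7,8}→2
  3 left: {3,5,8}→1  {5,7,8}→3  {6,7,8}→2
  4 left: {0,3,5,8}→1  {3,5,7,8}→4  {4,6,7,8}→2  {5,6,7,8}→5
  5 left: {0,3,5,7,8}→5  {2,4,6,7,8}→2  {3,5,6,7,8}→9  {4,5,6,7,8}→7
  6 left: {0,3,5,6,7,8}→14  {1,2,4,6,7,8}→2  {2,4,5,6,7,8}→9  {3,4,5,6,7,8}→16
  7 left: {0,3,4,5,6,7,8}→30  {1,2,4,5,6,7,8}→11  {2,3,4,5,6,7,8}→25
  placing 0:k first → 36 extensions
  placing 1:l first → 55 extensions
total linear extensions = 91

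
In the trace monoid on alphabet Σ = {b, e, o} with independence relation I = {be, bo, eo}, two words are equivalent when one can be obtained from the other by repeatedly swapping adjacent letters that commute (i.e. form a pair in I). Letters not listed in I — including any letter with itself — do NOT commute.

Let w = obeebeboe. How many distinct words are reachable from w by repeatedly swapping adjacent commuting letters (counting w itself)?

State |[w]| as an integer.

1260

#0=o has no predecessor
#1=b has no predecessor
#2=e has no predecessor
#3=e depends on [2:e]
#4=b depends on [1:b]
#5=e depends on [3:e]
#6=b depends on [4:b]
#7=o depends on [0:o]
#8=e depends on [5:e]
sources: [0:o, 1:b, 2:e]
N(rest) = Σ N(rest − s) over sources s of rest; N(one piece) = 1:
  size 1 → [6]=1  [7]=1  [8]=1
  size 2 → [0,7]=1  [4,6]=1  [5,8]=1  [6,7]=2  [6,8]=2  [7,8]=2
  size 3 → [0,6,7]=3  [0,7,8]=3  [1,4,6]=1  [3,5,8]=1  [4,6,7]=3  [4,6,8]=3  [5,6,8]=3  [5,7,8]=3  [6,7,8]=6
  size 4 → [0,4,6,7]=6  [0,5,7,8]=6  [0,6,7,8]=12  [1,4,6,7]=4  [1,4,6,8]=4  [2,3,5,8]=1  [3,5,6,8]=4  [3,5,7,8]=4  [4,5,6,8]=6  [4,6,7,8]=12  [5,6,7,8]=12
  size 5 → [0,1,4,6,7]=10  [0,3,5,7,8]=10  [0,4,6,7,8]=30  [0,5,6,7,8]=30  [1,4,5,6,8]=10  [1,4,6,7,8]=20  [2,3,5,6,8]=5  [2,3,5,7,8]=5  [3,4,5,6,8]=10  [3,5,6,7,8]=20  [4,5,6,7,8]=30
  size 6 → [0,1,4,6,7,8]=60  [0,2,3,5,7,8]=15  [0,3,5,6,7,8]=60  [0,4,5,6,7,8]=90  [1,3,4,5,6,8]=20  [1,4,5,6,7,8]=60  [2,3,4,5,6,8]=15  [2,3,5,6,7,8]=30  [3,4,5,6,7,8]=60
  size 7 → [0,1,4,5,6,7,8]=210  [0,2,3,5,6,7,8]=105  [0,3,4,5,6,7,8]=210  [1,2,3,4,5,6,8]=35  [1,3,4,5,6,7,8]=140  [2,3,4,5,6,7,8]=105
  first=0(o) contributes 280
  first=1(b) contributes 420
  first=2(e) contributes 560
|[w]| = 1260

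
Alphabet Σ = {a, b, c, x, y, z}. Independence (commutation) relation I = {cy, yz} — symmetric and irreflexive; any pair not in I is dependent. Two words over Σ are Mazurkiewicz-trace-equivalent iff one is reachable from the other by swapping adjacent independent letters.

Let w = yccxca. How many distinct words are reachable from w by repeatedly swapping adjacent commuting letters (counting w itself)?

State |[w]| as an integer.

3

drop 0:y onto floor
drop 1:c onto floor
drop 2:c onto {1:c}
drop 3:x onto {0:y, 2:c}
drop 4:c onto {3:x}
drop 5:a onto {4:c}
ground layer = {0:y, 1:c}
drop-orders for the pieces not yet dropped (sum over which currently-grounded one goes next):
  1 to go: {5} 1
  2 to go: {4,5} 1
  3 to go: {3,4,5} 1
  4 to go: {0,3,4,5} 1  {2,3,4,5} 1
  if 0:y drops first: 1 orders
  if 1:c drops first: 2 orders
heap linearizations: 3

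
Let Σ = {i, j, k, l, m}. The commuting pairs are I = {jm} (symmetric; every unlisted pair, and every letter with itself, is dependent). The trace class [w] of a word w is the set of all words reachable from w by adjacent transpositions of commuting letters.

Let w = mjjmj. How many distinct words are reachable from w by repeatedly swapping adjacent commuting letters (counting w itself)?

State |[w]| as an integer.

drop 0:m onto floor
drop 1:j onto floor
drop 2:j onto {1:j}
drop 3:m onto {0:m}
drop 4:j onto {2:j}
ground layer = {0:m, 1:j}
drop-orders for the pieces not yet dropped (sum over which currently-grounded one goes next):
  1 to go: {3} 1  {4} 1
  2 to go: {0,3} 1  {2,4} 1  {3,4} 2
  3 to go: {0,3,4} 3  {1,2,4} 1  {2,3,4} 3
  if 0:m drops first: 4 orders
  if 1:j drops first: 6 orders
heap linearizations: 10

10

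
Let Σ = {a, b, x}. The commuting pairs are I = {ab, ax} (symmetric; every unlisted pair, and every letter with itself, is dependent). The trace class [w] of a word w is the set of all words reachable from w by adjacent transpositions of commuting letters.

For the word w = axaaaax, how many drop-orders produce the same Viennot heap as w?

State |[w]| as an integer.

#0=a has no predecessor
#1=x has no predecessor
#2=a depends on [0:a]
#3=a depends on [2:a]
#4=a depends on [3:a]
#5=a depends on [4:a]
#6=x depends on [1:x]
sources: [0:a, 1:x]
N(rest) = Σ N(rest − s) over sources s of rest; N(one piece) = 1:
  size 1 → [5]=1  [6]=1
  size 2 → [1,6]=1  [4,5]=1  [5,6]=2
  size 3 → [1,5,6]=3  [3,4,5]=1  [4,5,6]=3
  size 4 → [1,4,5,6]=6  [2,3,4,5]=1  [3,4,5,6]=4
  size 5 → [0,2,3,4,5]=1  [1,3,4,5,6]=10  [2,3,4,5,6]=5
  first=0(a) contributes 15
  first=1(x) contributes 6
|[w]| = 21

21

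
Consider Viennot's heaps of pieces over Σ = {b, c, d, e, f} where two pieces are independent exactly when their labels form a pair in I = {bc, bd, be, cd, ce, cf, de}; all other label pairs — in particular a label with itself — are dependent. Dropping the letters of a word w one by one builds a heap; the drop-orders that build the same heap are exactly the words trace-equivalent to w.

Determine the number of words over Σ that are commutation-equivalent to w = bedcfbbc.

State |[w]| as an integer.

0(b) covers ∅
1(e) covers ∅
2(d) covers ∅
3(c) covers ∅
4(f) covers 0:b, 1:e, 2:d
5(b) covers 4:f
6(b) covers 5:b
7(c) covers 3:c
floor of heap: 0:b, 1:e, 2:d, 3:c
completions by unplaced set U, small U first (add the entries for U minus each lowest piece of U):
  |U|=1: {6}:1  {7}:1
  |U|=2: {3,7}:1  {5,6}:1  {6,7}:2
  |U|=3: {3,6,7}:3  {4,5,6}:1  {5,6,7}:3
  |U|=4: {0,4,5,6}:1  {1,4,5,6}:1  {2,4,5,6}:1  {3,5,6,7}:6  {4,5,6,7}:4
  |U|=5: {0,1,4,5,6}:2  {0,2,4,5,6}:2  {0,4,5,6,7}:5  {1,2,4,5,6}:2  {1,4,5,6,7}:5  {2,4,5,6,7}:5  {3,4,5,6,7}:10
  |U|=6: {0,1,2,4,5,6}:6  {0,1,4,5,6,7}:12  {0,2,4,5,6,7}:12  {0,3,4,5,6,7}:15  {1,2,4,5,6,7}:12  {1,3,4,5,6,7}:15  {2,3,4,5,6,7}:15
  start at 0(b): 42
  start at 1(e): 42
  start at 2(d): 42
  start at 3(c): 42
sum over floor = 168

168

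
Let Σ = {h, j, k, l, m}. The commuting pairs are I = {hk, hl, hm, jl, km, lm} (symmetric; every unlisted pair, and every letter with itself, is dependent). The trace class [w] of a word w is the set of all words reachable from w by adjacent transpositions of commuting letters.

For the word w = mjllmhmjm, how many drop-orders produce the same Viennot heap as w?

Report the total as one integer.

108

0(m) covers ∅
1(j) covers 0:m
2(l) covers ∅
3(l) covers 2:l
4(m) covers 1:j
5(h) covers 1:j
6(m) covers 4:m
7(j) covers 5:h, 6:m
8(m) covers 7:j
floor of heap: 0:m, 2:l
completions by unplaced set U, small U first (add the entries for U minus each lowest piece of U):
  |U|=1: {3}:1  {8}:1
  |U|=2: {2,3}:1  {3,8}:2  {7,8}:1
  |U|=3: {2,3,8}:3  {3,7,8}:3  {5,7,8}:1  {6,7,8}:1
  |U|=4: {2,3,7,8}:6  {3,5,7,8}:4  {3,6,7,8}:4  {4,6,7,8}:1  {5,6,7,8}:2
  |U|=5: {2,3,5,7,8}:10  {2,3,6,7,8}:10  {3,4,6,7,8}:5  {3,5,6,7,8}:10  {4,5,6,7,8}:3
  |U|=6: {1,4,5,6,7,8}:3  {2,3,4,6,7,8}:15  {2,3,5,6,7,8}:30  {3,4,5,6,7,8}:18
  |U|=7: {0,1,4,5,6,7,8}:3  {1,3,4,5,6,7,8}:21  {2,3,4,5,6,7,8}:63
  start at 0(m): 84
  start at 2(l): 24
sum over floor = 108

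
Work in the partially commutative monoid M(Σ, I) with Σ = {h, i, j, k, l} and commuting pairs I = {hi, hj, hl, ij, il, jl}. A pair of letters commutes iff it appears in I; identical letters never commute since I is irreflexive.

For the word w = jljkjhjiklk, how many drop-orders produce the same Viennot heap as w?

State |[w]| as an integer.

36

0(j) covers ∅
1(l) covers ∅
2(j) covers 0:j
3(k) covers 1:l, 2:j
4(j) covers 3:k
5(h) covers 3:k
6(j) covers 4:j
7(i) covers 3:k
8(k) covers 5:h, 6:j, 7:i
9(l) covers 8:k
10(k) covers 9:l
floor of heap: 0:j, 1:l
completions by unplaced set U, small U first (add the entries for U minus each lowest piece of U):
  |U|=1: {10}:1
  |U|=2: {9,10}:1
  |U|=3: {8,9,10}:1
  |U|=4: {5,8,9,10}:1  {6,8,9,10}:1  {7,8,9,10}:1
  |U|=5: {4,6,8,9,10}:1  {5,6,8,9,10}:2  {5,7,8,9,10}:2  {6,7,8,9,10}:2
  |U|=6: {4,5,6,8,9,10}:3  {4,6,7,8,9,10}:3  {5,6,7,8,9,10}:6
  |U|=7: {4,5,6,7,8,9,10}:12
  |U|=8: {3,4,5,6,7,8,9,10}:12
  |U|=9: {1,3,4,5,6,7,8,9,10}:12  {2,3,4,5,6,7,8,9,10}:12
  start at 0(j): 24
  start at 1(l): 12
sum over floor = 36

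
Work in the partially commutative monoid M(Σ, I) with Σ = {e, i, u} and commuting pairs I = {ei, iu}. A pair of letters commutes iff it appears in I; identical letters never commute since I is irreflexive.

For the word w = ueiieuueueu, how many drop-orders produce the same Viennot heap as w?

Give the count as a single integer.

0(u) covers ∅
1(e) covers 0:u
2(i) covers ∅
3(i) covers 2:i
4(e) covers 1:e
5(u) covers 4:e
6(u) covers 5:u
7(e) covers 6:u
8(u) covers 7:e
9(e) covers 8:u
10(u) covers 9:e
floor of heap: 0:u, 2:i
completions by unplaced set U, small U first (add the entries for U minus each lowest piece of U):
  |U|=1: {3}:1  {10}:1
  |U|=2: {2,3}:1  {3,10}:2  {9,10}:1
  |U|=3: {2,3,10}:3  {3,9,10}:3  {8,9,10}:1
  |U|=4: {2,3,9,10}:6  {3,8,9,10}:4  {7,8,9,10}:1
  |U|=5: {2,3,8,9,10}:10  {3,7,8,9,10}:5  {6,7,8,9,10}:1
  |U|=6: {2,3,7,8,9,10}:15  {3,6,7,8,9,10}:6  {5,6,7,8,9,10}:1
  |U|=7: {2,3,6,7,8,9,10}:21  {3,5,6,7,8,9,10}:7  {4,5,6,7,8,9,10}:1
  |U|=8: {1,4,5,6,7,8,9,10}:1  {2,3,5,6,7,8,9,10}:28  {3,4,5,6,7,8,9,10}:8
  |U|=9: {0,1,4,5,6,7,8,9,10}:1  {1,3,4,5,6,7,8,9,10}:9  {2,3,4,5,6,7,8,9,10}:36
  start at 0(u): 45
  start at 2(i): 10
sum over floor = 55

55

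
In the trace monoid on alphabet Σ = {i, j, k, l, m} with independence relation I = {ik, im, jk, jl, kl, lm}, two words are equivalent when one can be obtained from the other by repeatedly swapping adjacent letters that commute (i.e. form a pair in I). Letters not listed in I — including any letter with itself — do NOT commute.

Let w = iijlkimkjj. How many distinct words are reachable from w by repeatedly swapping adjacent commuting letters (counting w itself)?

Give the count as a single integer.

0(i) covers ∅
1(i) covers 0:i
2(j) covers 1:i
3(l) covers 1:i
4(k) covers ∅
5(i) covers 2:j, 3:l
6(m) covers 2:j, 4:k
7(k) covers 6:m
8(j) covers 5:i, 6:m
9(j) covers 8:j
floor of heap: 0:i, 4:k
completions by unplaced set U, small U first (add the entries for U minus each lowest piece of U):
  |U|=1: {7}:1  {9}:1
  |U|=2: {7,9}:2  {8,9}:1
  |U|=3: {5,8,9}:1  {7,8,9}:3
  |U|=4: {3,5,8,9}:1  {5,7,8,9}:4  {6,7,8,9}:3
  |U|=5: {3,5,7,8,9}:5  {4,6,7,8,9}:3  {5,6,7,8,9}:7
  |U|=6: {2,5,6,7,8,9}:7  {3,5,6,7,8,9}:12  {4,5,6,7,8,9}:10
  |U|=7: {2,3,5,6,7,8,9}:19  {2,4,5,6,7,8,9}:17  {3,4,5,6,7,8,9}:22
  |U|=8: {1,2,3,5,6,7,8,9}:19  {2,3,4,5,6,7,8,9}:58
  start at 0(i): 77
  start at 4(k): 19
sum over floor = 96

96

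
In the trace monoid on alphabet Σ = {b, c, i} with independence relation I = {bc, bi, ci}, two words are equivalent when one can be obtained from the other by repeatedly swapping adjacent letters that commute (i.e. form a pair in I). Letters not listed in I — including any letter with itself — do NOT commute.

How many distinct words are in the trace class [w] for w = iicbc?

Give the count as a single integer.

30

piece 0:i — minimal
piece 1:i rests on {0:i}
piece 2:c — minimal
piece 3:b — minimal
piece 4:c rests on {2:c}
minimal pieces: {0:i, 2:c, 3:b}
ways to finish when only these pieces remain (= sum over removing one remaining piece with nothing left below it):
  1 left: {1}→1  {3}→1  {4}→1
  2 left: {0,1}→1  {1,3}→2  {1,4}→2  {2,4}→1  {3,4}→2
  3 left: {0,1,3}→3  {0,1,4}→3  {1,2,4}→3  {1,3,4}→6  {2,3,4}→3
  placing 0:i first → 12 extensions
  placing 2:c first → 12 extensions
  placing 3:b first → 6 extensions
total linear extensions = 30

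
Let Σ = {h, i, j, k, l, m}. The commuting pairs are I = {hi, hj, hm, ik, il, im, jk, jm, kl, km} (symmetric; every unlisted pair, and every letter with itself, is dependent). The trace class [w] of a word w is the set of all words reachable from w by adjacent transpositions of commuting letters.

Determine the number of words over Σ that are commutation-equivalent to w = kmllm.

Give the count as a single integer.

5

piece 0:k — minimal
piece 1:m — minimal
piece 2:l rests on {1:m}
piece 3:l rests on {2:l}
piece 4:m rests on {3:l}
minimal pieces: {0:k, 1:m}
ways to finish when only these pieces remain (= sum over removing one remaining piece with nothing left below it):
  1 left: {0}→1  {4}→1
  2 left: {0,4}→2  {3,4}→1
  3 left: {0,3,4}→3  {2,3,4}→1
  placing 0:k first → 1 extensions
  placing 1:m first → 4 extensions
total linear extensions = 5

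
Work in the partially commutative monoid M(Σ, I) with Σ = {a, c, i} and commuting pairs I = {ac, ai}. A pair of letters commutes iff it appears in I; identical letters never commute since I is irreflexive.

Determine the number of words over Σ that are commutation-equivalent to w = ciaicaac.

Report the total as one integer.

#0=c has no predecessor
#1=i depends on [0:c]
#2=a has no predecessor
#3=i depends on [1:i]
#4=c depends on [3:i]
#5=a depends on [2:a]
#6=a depends on [5:a]
#7=c depends on [4:c]
sources: [0:c, 2:a]
N(rest) = Σ N(rest − s) over sources s of rest; N(one piece) = 1:
  size 1 → [6]=1  [7]=1
  size 2 → [4,7]=1  [5,6]=1  [6,7]=2
  size 3 → [2,5,6]=1  [3,4,7]=1  [4,6,7]=3  [5,6,7]=3
  size 4 → [1,3,4,7]=1  [2,5,6,7]=4  [3,4,6,7]=4  [4,5,6,7]=6
  size 5 → [0,1,3,4,7]=1  [1,3,4,6,7]=5  [2,4,5,6,7]=10  [3,4,5,6,7]=10
  size 6 → [0,1,3,4,6,7]=6  [1,3,4,5,6,7]=15  [2,3,4,5,6,7]=20
  first=0(c) contributes 35
  first=2(a) contributes 21
|[w]| = 56

56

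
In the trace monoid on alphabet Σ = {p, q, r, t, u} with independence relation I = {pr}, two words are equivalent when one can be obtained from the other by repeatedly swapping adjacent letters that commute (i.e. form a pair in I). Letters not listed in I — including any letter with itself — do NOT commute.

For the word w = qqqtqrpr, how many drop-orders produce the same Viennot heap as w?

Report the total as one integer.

3

piece 0:q — minimal
piece 1:q rests on {0:q}
piece 2:q rests on {1:q}
piece 3:t rests on {2:q}
piece 4:q rests on {3:t}
piece 5:r rests on {4:q}
piece 6:p rests on {4:q}
piece 7:r rests on {5:r}
minimal pieces: {0:q}
ways to finish when only these pieces remain (= sum over removing one remaining piece with nothing left below it):
  1 left: {6}→1  {7}→1
  2 left: {5,7}→1  {6,7}→2
  3 left: {5,6,7}→3
  4 left: {4,5,6,7}→3
  5 left: {3,4,5,6,7}→3
  6 left: {2,3,4,5,6,7}→3
  placing 0:q first → 3 extensions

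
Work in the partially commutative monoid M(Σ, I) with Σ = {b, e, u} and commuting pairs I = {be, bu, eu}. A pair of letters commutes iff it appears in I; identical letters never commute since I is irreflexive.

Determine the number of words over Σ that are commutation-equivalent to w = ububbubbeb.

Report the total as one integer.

840

#0=u has no predecessor
#1=b has no predecessor
#2=u depends on [0:u]
#3=b depends on [1:b]
#4=b depends on [3:b]
#5=u depends on [2:u]
#6=b depends on [4:b]
#7=b depends on [6:b]
#8=e has no predecessor
#9=b depends on [7:b]
sources: [0:u, 1:b, 8:e]
N(rest) = Σ N(rest − s) over sources s of rest; N(one piece) = 1:
  size 1 → [5]=1  [8]=1  [9]=1
  size 2 → [2,5]=1  [5,8]=2  [5,9]=2  [7,9]=1  [8,9]=2
  size 3 → [0,2,5]=1  [2,5,8]=3  [2,5,9]=3  [5,7,9]=3  [5,8,9]=6  [6,7,9]=1  [7,8,9]=3
  size 4 → [0,2,5,8]=4  [0,2,5,9]=4  [2,5,7,9]=6  [2,5,8,9]=12  [4,6,7,9]=1  [5,6,7,9]=4  [5,7,8,9]=12  [6,7,8,9]=4
  size 5 → [0,2,5,7,9]=10  [0,2,5,8,9]=20  [2,5,6,7,9]=10  [2,5,7,8,9]=30  [3,4,6,7,9]=1  [4,5,6,7,9]=5  [4,6,7,8,9]=5  [5,6,7,8,9]=20
  size 6 → [0,2,5,6,7,9]=20  [0,2,5,7,8,9]=60  [1,3,4,6,7,9]=1  [2,4,5,6,7,9]=15  [2,5,6,7,8,9]=60  [3,4,5,6,7,9]=6  [3,4,6,7,8,9]=6  [4,5,6,7,8,9]=30
  size 7 → [0,2,4,5,6,7,9]=35  [0,2,5,6,7,8,9]=140  [1,3,4,5,6,7,9]=7  [1,3,4,6,7,8,9]=7  [2,3,4,5,6,7,9]=21  [2,4,5,6,7,8,9]=105  [3,4,5,6,7,8,9]=42
  size 8 → [0,2,3,4,5,6,7,9]=56  [0,2,4,5,6,7,8,9]=280  [1,2,3,4,5,6,7,9]=28  [1,3,4,5,6,7,8,9]=56  [2,3,4,5,6,7,8,9]=168
  first=0(u) contributes 252
  first=1(b) contributes 504
  first=8(e) contributes 84
|[w]| = 840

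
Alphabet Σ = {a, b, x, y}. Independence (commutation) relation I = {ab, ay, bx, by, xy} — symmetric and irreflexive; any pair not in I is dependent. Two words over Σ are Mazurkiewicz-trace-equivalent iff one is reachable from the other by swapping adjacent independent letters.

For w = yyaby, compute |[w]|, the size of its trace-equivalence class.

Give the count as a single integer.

#0=y has no predecessor
#1=y depends on [0:y]
#2=a has no predecessor
#3=b has no predecessor
#4=y depends on [1:y]
sources: [0:y, 2:a, 3:b]
N(rest) = Σ N(rest − s) over sources s of rest; N(one piece) = 1:
  size 1 → [2]=1  [3]=1  [4]=1
  size 2 → [1,4]=1  [2,3]=2  [2,4]=2  [3,4]=2
  size 3 → [0,1,4]=1  [1,2,4]=3  [1,3,4]=3  [2,3,4]=6
  first=0(y) contributes 12
  first=2(a) contributes 4
  first=3(b) contributes 4
|[w]| = 20

20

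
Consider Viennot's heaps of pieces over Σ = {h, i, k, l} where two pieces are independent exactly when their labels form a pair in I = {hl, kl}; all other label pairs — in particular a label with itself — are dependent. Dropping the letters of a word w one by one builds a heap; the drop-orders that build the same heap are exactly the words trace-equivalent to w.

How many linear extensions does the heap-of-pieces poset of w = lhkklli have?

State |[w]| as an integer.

20

piece 0:l — minimal
piece 1:h — minimal
piece 2:k rests on {1:h}
piece 3:k rests on {2:k}
piece 4:l rests on {0:l}
piece 5:l rests on {4:l}
piece 6:i rests on {3:k, 5:l}
minimal pieces: {0:l, 1:h}
ways to finish when only these pieces remain (= sum over removing one remaining piece with nothing left below it):
  1 left: {6}→1
  2 left: {3,6}→1  {5,6}→1
  3 left: {2,3,6}→1  {3,5,6}→2  {4,5,6}→1
  4 left: {0,4,5,6}→1  {1,2,3,6}→1  {2,3,5,6}→3  {3,4,5,6}→3
  5 left: {0,3,4,5,6}→4  {1,2,3,5,6}→4  {2,3,4,5,6}→6
  placing 0:l first → 10 extensions
  placing 1:h first → 10 extensions
total linear extensions = 20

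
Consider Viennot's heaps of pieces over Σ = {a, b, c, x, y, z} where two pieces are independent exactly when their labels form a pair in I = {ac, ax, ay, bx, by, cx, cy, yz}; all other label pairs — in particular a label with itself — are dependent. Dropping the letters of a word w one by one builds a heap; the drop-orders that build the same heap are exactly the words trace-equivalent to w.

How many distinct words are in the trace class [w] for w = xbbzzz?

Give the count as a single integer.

3

#0=x has no predecessor
#1=b has no predecessor
#2=b depends on [1:b]
#3=z depends on [0:x, 2:b]
#4=z depends on [3:z]
#5=z depends on [4:z]
sources: [0:x, 1:b]
N(rest) = Σ N(rest − s) over sources s of rest; N(one piece) = 1:
  size 1 → [5]=1
  size 2 → [4,5]=1
  size 3 → [3,4,5]=1
  size 4 → [0,3,4,5]=1  [2,3,4,5]=1
  first=0(x) contributes 1
  first=1(b) contributes 2
|[w]| = 3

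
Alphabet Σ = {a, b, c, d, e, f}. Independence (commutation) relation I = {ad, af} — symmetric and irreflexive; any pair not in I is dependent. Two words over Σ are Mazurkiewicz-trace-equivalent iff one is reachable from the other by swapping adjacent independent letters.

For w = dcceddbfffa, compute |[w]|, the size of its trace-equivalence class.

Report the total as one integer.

4

drop 0:d onto floor
drop 1:c onto {0:d}
drop 2:c onto {1:c}
drop 3:e onto {2:c}
drop 4:d onto {3:e}
drop 5:d onto {4:d}
drop 6:b onto {5:d}
drop 7:f onto {6:b}
drop 8:f onto {7:f}
drop 9:f onto {8:f}
drop 10:a onto {6:b}
ground layer = {0:d}
drop-orders for the pieces not yet dropped (sum over which currently-grounded one goes next):
  1 to go: {9} 1  {10} 1
  2 to go: {8,9} 1  {9,10} 2
  3 to go: {7,8,9} 1  {8,9,10} 3
  4 to go: {7,8,9,10} 4
  5 to go: {6,7,8,9,10} 4
  6 to go: {5,6,7,8,9,10} 4
  7 to go: {4,5,6,7,8,9,10} 4
  8 to go: {3,4,5,6,7,8,9,10} 4
  9 to go: {2,3,4,5,6,7,8,9,10} 4
  if 0:d drops first: 4 orders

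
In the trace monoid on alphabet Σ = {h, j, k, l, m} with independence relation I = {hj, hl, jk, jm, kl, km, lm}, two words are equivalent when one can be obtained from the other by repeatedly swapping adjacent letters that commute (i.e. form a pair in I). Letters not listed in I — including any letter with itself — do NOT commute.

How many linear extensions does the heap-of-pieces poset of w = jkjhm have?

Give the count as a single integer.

10

#0=j has no predecessor
#1=k has no predecessor
#2=j depends on [0:j]
#3=h depends on [1:k]
#4=m depends on [3:h]
sources: [0:j, 1:k]
N(rest) = Σ N(rest − s) over sources s of rest; N(one piece) = 1:
  size 1 → [2]=1  [4]=1
  size 2 → [0,2]=1  [2,4]=2  [3,4]=1
  size 3 → [0,2,4]=3  [1,3,4]=1  [2,3,4]=3
  first=0(j) contributes 4
  first=1(k) contributes 6
|[w]| = 10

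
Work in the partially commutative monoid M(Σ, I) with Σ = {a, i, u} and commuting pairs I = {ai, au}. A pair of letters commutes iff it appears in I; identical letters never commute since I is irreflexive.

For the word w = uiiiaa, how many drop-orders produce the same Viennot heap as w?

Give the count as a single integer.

15

drop 0:u onto floor
drop 1:i onto {0:u}
drop 2:i onto {1:i}
drop 3:i onto {2:i}
drop 4:a onto floor
drop 5:a onto {4:a}
ground layer = {0:u, 4:a}
drop-orders for the pieces not yet dropped (sum over which currently-grounded one goes next):
  1 to go: {3} 1  {5} 1
  2 to go: {2,3} 1  {3,5} 2  {4,5} 1
  3 to go: {1,2,3} 1  {2,3,5} 3  {3,4,5} 3
  4 to go: {0,1,2,3} 1  {1,2,3,5} 4  {2,3,4,5} 6
  if 0:u drops first: 10 orders
  if 4:a drops first: 5 orders
heap linearizations: 15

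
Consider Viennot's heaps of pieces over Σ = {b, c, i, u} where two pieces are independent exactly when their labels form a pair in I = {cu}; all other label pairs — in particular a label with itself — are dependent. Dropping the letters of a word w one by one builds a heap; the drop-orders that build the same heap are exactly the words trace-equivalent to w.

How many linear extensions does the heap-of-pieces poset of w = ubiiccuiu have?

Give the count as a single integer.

3

drop 0:u onto floor
drop 1:b onto {0:u}
drop 2:i onto {1:b}
drop 3:i onto {2:i}
drop 4:c onto {3:i}
drop 5:c onto {4:c}
drop 6:u onto {3:i}
drop 7:i onto {5:c, 6:u}
drop 8:u onto {7:i}
ground layer = {0:u}
drop-orders for the pieces not yet dropped (sum over which currently-grounded one goes next):
  1 to go: {8} 1
  2 to go: {7,8} 1
  3 to go: {5,7,8} 1  {6,7,8} 1
  4 to go: {4,5,7,8} 1  {5,6,7,8} 2
  5 to go: {4,5,6,7,8} 3
  6 to go: {3,4,5,6,7,8} 3
  7 to go: {2,3,4,5,6,7,8} 3
  if 0:u drops first: 3 orders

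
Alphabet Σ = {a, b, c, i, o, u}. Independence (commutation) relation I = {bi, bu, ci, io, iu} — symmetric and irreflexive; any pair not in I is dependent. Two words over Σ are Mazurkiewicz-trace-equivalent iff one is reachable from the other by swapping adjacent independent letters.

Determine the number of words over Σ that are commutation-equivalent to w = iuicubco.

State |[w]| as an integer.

56

drop 0:i onto floor
drop 1:u onto floor
drop 2:i onto {0:i}
drop 3:c onto {1:u}
drop 4:u onto {3:c}
drop 5:b onto {3:c}
drop 6:c onto {4:u, 5:b}
drop 7:o onto {6:c}
ground layer = {0:i, 1:u}
drop-orders for the pieces not yet dropped (sum over which currently-grounded one goes next):
  1 to go: {2} 1  {7} 1
  2 to go: {0,2} 1  {2,7} 2  {6,7} 1
  3 to go: {0,2,7} 3  {2,6,7} 3  {4,6,7} 1  {5,6,7} 1
  4 to go: {0,2,6,7} 6  {2,4,6,7} 4  {2,5,6,7} 4  {4,5,6,7} 2
  5 to go: {0,2,4,6,7} 10  {0,2,5,6,7} 10  {2,4,5,6,7} 10  {3,4,5,6,7} 2
  6 to go: {0,2,4,5,6,7} 30  {1,3,4,5,6,7} 2  {2,3,4,5,6,7} 12
  if 0:i drops first: 14 orders
  if 1:u drops first: 42 orders
heap linearizations: 56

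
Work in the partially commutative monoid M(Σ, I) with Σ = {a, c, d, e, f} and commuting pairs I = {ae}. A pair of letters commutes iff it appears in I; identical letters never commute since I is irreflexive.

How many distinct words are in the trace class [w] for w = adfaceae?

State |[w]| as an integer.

piece 0:a — minimal
piece 1:d rests on {0:a}
piece 2:f rests on {1:d}
piece 3:a rests on {2:f}
piece 4:c rests on {3:a}
piece 5:e rests on {4:c}
piece 6:a rests on {4:c}
piece 7:e rests on {5:e}
minimal pieces: {0:a}
ways to finish when only these pieces remain (= sum over removing one remaining piece with nothing left below it):
  1 left: {6}→1  {7}→1
  2 left: {5,7}→1  {6,7}→2
  3 left: {5,6,7}→3
  4 left: {4,5,6,7}→3
  5 left: {3,4,5,6,7}→3
  6 left: {2,3,4,5,6,7}→3
  placing 0:a first → 3 extensions

3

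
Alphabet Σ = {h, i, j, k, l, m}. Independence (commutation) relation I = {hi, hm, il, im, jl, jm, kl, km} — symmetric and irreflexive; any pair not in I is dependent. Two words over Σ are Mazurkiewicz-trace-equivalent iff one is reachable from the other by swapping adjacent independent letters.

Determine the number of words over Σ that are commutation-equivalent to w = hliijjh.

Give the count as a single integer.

0(h) covers ∅
1(l) covers 0:h
2(i) covers ∅
3(i) covers 2:i
4(j) covers 0:h, 3:i
5(j) covers 4:j
6(h) covers 1:l, 5:j
floor of heap: 0:h, 2:i
completions by unplaced set U, small U first (add the entries for U minus each lowest piece of U):
  |U|=1: {6}:1
  |U|=2: {1,6}:1  {5,6}:1
  |U|=3: {1,5,6}:2  {4,5,6}:1
  |U|=4: {1,4,5,6}:3  {3,4,5,6}:1
  |U|=5: {0,1,4,5,6}:3  {1,3,4,5,6}:4  {2,3,4,5,6}:1
  start at 0(h): 5
  start at 2(i): 7
sum over floor = 12

12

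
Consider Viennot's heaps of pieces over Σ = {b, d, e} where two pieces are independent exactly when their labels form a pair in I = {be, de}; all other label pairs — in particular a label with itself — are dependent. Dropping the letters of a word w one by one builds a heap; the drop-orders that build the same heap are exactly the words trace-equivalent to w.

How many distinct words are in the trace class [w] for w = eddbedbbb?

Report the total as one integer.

36

drop 0:e onto floor
drop 1:d onto floor
drop 2:d onto {1:d}
drop 3:b onto {2:d}
drop 4:e onto {0:e}
drop 5:d onto {3:b}
drop 6:b onto {5:d}
drop 7:b onto {6:b}
drop 8:b onto {7:b}
ground layer = {0:e, 1:d}
drop-orders for the pieces not yet dropped (sum over which currently-grounded one goes next):
  1 to go: {4} 1  {8} 1
  2 to go: {0,4} 1  {4,8} 2  {7,8} 1
  3 to go: {0,4,8} 3  {4,7,8} 3  {6,7,8} 1
  4 to go: {0,4,7,8} 6  {4,6,7,8} 4  {5,6,7,8} 1
  5 to go: {0,4,6,7,8} 10  {3,5,6,7,8} 1  {4,5,6,7,8} 5
  6 to go: {0,4,5,6,7,8} 15  {2,3,5,6,7,8} 1  {3,4,5,6,7,8} 6
  7 to go: {0,3,4,5,6,7,8} 21  {1,2,3,5,6,7,8} 1  {2,3,4,5,6,7,8} 7
  if 0:e drops first: 8 orders
  if 1:d drops first: 28 orders
heap linearizations: 36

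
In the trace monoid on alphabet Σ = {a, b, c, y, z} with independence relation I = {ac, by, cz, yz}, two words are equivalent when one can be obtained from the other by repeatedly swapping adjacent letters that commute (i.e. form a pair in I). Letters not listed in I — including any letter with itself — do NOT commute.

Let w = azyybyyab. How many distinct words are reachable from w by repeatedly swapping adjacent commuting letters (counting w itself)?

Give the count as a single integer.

15

drop 0:a onto floor
drop 1:z onto {0:a}
drop 2:y onto {0:a}
drop 3:y onto {2:y}
drop 4:b onto {1:z}
drop 5:y onto {3:y}
drop 6:y onto {5:y}
drop 7:a onto {4:b, 6:y}
drop 8:b onto {7:a}
ground layer = {0:a}
drop-orders for the pieces not yet dropped (sum over which currently-grounded one goes next):
  1 to go: {8} 1
  2 to go: {7,8} 1
  3 to go: {4,7,8} 1  {6,7,8} 1
  4 to go: {1,4,7,8} 1  {4,6,7,8} 2  {5,6,7,8} 1
  5 to go: {1,4,6,7,8} 3  {3,5,6,7,8} 1  {4,5,6,7,8} 3
  6 to go: {1,4,5,6,7,8} 6  {2,3,5,6,7,8} 1  {3,4,5,6,7,8} 4
  7 to go: {1,3,4,5,6,7,8} 10  {2,3,4,5,6,7,8} 5
  if 0:a drops first: 15 orders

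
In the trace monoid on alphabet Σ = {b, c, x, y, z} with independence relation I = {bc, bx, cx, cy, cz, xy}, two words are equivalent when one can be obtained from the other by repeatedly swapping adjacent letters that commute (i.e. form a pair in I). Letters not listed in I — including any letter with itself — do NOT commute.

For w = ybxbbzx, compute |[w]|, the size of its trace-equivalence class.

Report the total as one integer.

5

drop 0:y onto floor
drop 1:b onto {0:y}
drop 2:x onto floor
drop 3:b onto {1:b}
drop 4:b onto {3:b}
drop 5:z onto {2:x, 4:b}
drop 6:x onto {5:z}
ground layer = {0:y, 2:x}
drop-orders for the pieces not yet dropped (sum over which currently-grounded one goes next):
  1 to go: {6} 1
  2 to go: {5,6} 1
  3 to go: {2,5,6} 1  {4,5,6} 1
  4 to go: {2,4,5,6} 2  {3,4,5,6} 1
  5 to go: {1,3,4,5,6} 1  {2,3,4,5,6} 3
  if 0:y drops first: 4 orders
  if 2:x drops first: 1 orders
heap linearizations: 5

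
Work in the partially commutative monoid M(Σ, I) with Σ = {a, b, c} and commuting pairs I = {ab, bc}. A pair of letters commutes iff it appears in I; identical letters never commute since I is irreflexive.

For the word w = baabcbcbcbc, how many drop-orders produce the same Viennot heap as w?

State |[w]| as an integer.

0(b) covers ∅
1(a) covers ∅
2(a) covers 1:a
3(b) covers 0:b
4(c) covers 2:a
5(b) covers 3:b
6(c) covers 4:c
7(b) covers 5:b
8(c) covers 6:c
9(b) covers 7:b
10(c) covers 8:c
floor of heap: 0:b, 1:a
completions by unplaced set U, small U first (add the entries for U minus each lowest piece of U):
  |U|=1: {9}:1  {10}:1
  |U|=2: {7,9}:1  {8,10}:1  {9,10}:2
  |U|=3: {5,7,9}:1  {6,8,10}:1  {7,9,10}:3  {8,9,10}:3
  |U|=4: {3,5,7,9}:1  {4,6,8,10}:1  {5,7,9,10}:4  {6,8,9,10}:4  {7,8,9,10}:6
  |U|=5: {0,3,5,7,9}:1  {2,4,6,8,10}:1  {3,5,7,9,10}:5  {4,6,8,9,10}:5  {5,7,8,9,10}:10  {6,7,8,9,10}:10
  |U|=6: {0,3,5,7,9,10}:6  {1,2,4,6,8,10}:1  {2,4,6,8,9,10}:6  {3,5,7,8,9,10}:15  {4,6,7,8,9,10}:15  {5,6,7,8,9,10}:20
  |U|=7: {0,3,5,7,8,9,10}:21  {1,2,4,6,8,9,10}:7  {2,4,6,7,8,9,10}:21  {3,5,6,7,8,9,10}:35  {4,5,6,7,8,9,10}:35
  |U|=8: {0,3,5,6,7,8,9,10}:56  {1,2,4,6,7,8,9,10}:28  {2,4,5,6,7,8,9,10}:56  {3,4,5,6,7,8,9,10}:70
  |U|=9: {0,3,4,5,6,7,8,9,10}:126  {1,2,4,5,6,7,8,9,10}:84  {2,3,4,5,6,7,8,9,10}:126
  start at 0(b): 210
  start at 1(a): 252
sum over floor = 462

462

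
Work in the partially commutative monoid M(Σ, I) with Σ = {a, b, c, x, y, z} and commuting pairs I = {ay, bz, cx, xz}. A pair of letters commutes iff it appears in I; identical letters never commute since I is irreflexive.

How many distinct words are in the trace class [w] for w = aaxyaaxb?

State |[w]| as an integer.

3

drop 0:a onto floor
drop 1:a onto {0:a}
drop 2:x onto {1:a}
drop 3:y onto {2:x}
drop 4:a onto {2:x}
drop 5:a onto {4:a}
drop 6:x onto {3:y, 5:a}
drop 7:b onto {6:x}
ground layer = {0:a}
drop-orders for the pieces not yet dropped (sum over which currently-grounded one goes next):
  1 to go: {7} 1
  2 to go: {6,7} 1
  3 to go: {3,6,7} 1  {5,6,7} 1
  4 to go: {3,5,6,7} 2  {4,5,6,7} 1
  5 to go: {3,4,5,6,7} 3
  6 to go: {2,3,4,5,6,7} 3
  if 0:a drops first: 3 orders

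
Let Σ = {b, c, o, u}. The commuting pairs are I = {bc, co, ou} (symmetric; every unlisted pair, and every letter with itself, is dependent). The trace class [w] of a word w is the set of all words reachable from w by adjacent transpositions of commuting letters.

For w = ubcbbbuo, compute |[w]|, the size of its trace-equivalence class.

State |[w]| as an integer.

piece 0:u — minimal
piece 1:b rests on {0:u}
piece 2:c rests on {0:u}
piece 3:b rests on {1:b}
piece 4:b rests on {3:b}
piece 5:b rests on {4:b}
piece 6:u rests on {2:c, 5:b}
piece 7:o rests on {5:b}
minimal pieces: {0:u}
ways to finish when only these pieces remain (= sum over removing one remaining piece with nothing left below it):
  1 left: {6}→1  {7}→1
  2 left: {2,6}→1  {6,7}→2
  3 left: {2,6,7}→3  {5,6,7}→2
  4 left: {2,5,6,7}→5  {4,5,6,7}→2
  5 left: {2,4,5,6,7}→7  {3,4,5,6,7}→2
  6 left: {1,3,4,5,6,7}→2  {2,3,4,5,6,7}→9
  placing 0:u first → 11 extensions

11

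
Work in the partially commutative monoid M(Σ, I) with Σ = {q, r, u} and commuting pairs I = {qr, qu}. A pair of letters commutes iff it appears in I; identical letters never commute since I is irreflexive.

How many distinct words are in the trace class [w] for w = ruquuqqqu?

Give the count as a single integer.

#0=r has no predecessor
#1=u depends on [0:r]
#2=q has no predecessor
#3=u depends on [1:u]
#4=u depends on [3:u]
#5=q depends on [2:q]
#6=q depends on [5:q]
#7=q depends on [6:q]
#8=u depends on [4:u]
sources: [0:r, 2:q]
N(rest) = Σ N(rest − s) over sources s of rest; N(one piece) = 1:
  size 1 → [7]=1  [8]=1
  size 2 → [4,8]=1  [6,7]=1  [7,8]=2
  size 3 → [3,4,8]=1  [4,7,8]=3  [5,6,7]=1  [6,7,8]=3
  size 4 → [1,3,4,8]=1  [2,5,6,7]=1  [3,4,7,8]=4  [4,6,7,8]=6  [5,6,7,8]=4
  size 5 → [0,1,3,4,8]=1  [1,3,4,7,8]=5  [2,5,6,7,8]=5  [3,4,6,7,8]=10  [4,5,6,7,8]=10
  size 6 → [0,1,3,4,7,8]=6  [1,3,4,6,7,8]=15  [2,4,5,6,7,8]=15  [3,4,5,6,7,8]=20
  size 7 → [0,1,3,4,6,7,8]=21  [1,3,4,5,6,7,8]=35  [2,3,4,5,6,7,8]=35
  first=0(r) contributes 70
  first=2(q) contributes 56
|[w]| = 126

126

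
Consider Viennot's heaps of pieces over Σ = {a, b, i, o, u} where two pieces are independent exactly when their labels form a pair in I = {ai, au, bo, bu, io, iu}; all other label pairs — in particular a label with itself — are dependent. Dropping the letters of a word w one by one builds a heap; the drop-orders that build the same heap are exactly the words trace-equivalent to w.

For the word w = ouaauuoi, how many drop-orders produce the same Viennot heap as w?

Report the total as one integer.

80

piece 0:o — minimal
piece 1:u rests on {0:o}
piece 2:a rests on {0:o}
piece 3:a rests on {2:a}
piece 4:u rests on {1:u}
piece 5:u rests on {4:u}
piece 6:o rests on {3:a, 5:u}
piece 7:i — minimal
minimal pieces: {0:o, 7:i}
ways to finish when only these pieces remain (= sum over removing one remaining piece with nothing left below it):
  1 left: {6}→1  {7}→1
  2 left: {3,6}→1  {5,6}→1  {6,7}→2
  3 left: {2,3,6}→1  {3,5,6}→2  {3,6,7}→3  {4,5,6}→1  {5,6,7}→3
  4 left: {1,4,5,6}→1  {2,3,5,6}→3  {2,3,6,7}→4  {3,4,5,6}→3  {3,5,6,7}→8  {4,5,6,7}→4
  5 left: {1,3,4,5,6}→4  {1,4,5,6,7}→5  {2,3,4,5,6}→6  {2,3,5,6,7}→15  {3,4,5,6,7}→15
  6 left: {1,2,3,4,5,6}→10  {1,3,4,5,6,7}→24  {2,3,4,5,6,7}→36
  placing 0:o first → 70 extensions
  placing 7:i first → 10 extensions
total linear extensions = 80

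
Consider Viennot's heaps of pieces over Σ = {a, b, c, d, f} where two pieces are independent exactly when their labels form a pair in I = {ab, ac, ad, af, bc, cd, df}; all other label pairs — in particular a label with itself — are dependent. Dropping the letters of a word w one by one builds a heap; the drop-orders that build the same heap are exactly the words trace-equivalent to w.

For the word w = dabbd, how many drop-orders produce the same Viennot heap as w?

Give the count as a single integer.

0(d) covers ∅
1(a) covers ∅
2(b) covers 0:d
3(b) covers 2:b
4(d) covers 3:b
floor of heap: 0:d, 1:a
completions by unplaced set U, small U first (add the entries for U minus each lowest piece of U):
  |U|=1: {1}:1  {4}:1
  |U|=2: {1,4}:2  {3,4}:1
  |U|=3: {1,3,4}:3  {2,3,4}:1
  start at 0(d): 4
  start at 1(a): 1
sum over floor = 5

5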